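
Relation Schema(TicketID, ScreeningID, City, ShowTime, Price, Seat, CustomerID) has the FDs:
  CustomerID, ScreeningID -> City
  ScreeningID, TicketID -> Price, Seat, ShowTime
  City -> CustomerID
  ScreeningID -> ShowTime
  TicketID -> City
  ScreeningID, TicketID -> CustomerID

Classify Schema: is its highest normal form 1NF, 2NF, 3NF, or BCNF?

Candidate key: {ScreeningID, TicketID}. Prime attributes: {ScreeningID, TicketID}.
For CustomerID, ScreeningID -> City we have {CustomerID, ScreeningID}⁺ = {City, CustomerID, ScreeningID, ShowTime}; {CustomerID, ScreeningID} is not a superkey, so BCNF fails.
CustomerID, ScreeningID -> City determines the non-prime attribute {City} from a non-superkey — 3NF is violated.
The proper key subset {ScreeningID} of {ScreeningID, TicketID} determines non-prime {ShowTime}, so the relation is not even in 2NF.

1NF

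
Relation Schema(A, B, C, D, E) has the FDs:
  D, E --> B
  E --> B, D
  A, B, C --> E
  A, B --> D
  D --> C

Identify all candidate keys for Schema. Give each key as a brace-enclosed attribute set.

Attributes never on any right-hand side: {A} — every candidate key must contain it.
Closure of {A, B} is {A, B, C, D, E}, the whole schema; {A, B} is a candidate key.
Closure of {A, E} is {A, B, C, D, E}, the whole schema; {A, E} is a candidate key.
Any other superkey properly contains one of these, so there are no further candidate keys.

{A, B}, {A, E}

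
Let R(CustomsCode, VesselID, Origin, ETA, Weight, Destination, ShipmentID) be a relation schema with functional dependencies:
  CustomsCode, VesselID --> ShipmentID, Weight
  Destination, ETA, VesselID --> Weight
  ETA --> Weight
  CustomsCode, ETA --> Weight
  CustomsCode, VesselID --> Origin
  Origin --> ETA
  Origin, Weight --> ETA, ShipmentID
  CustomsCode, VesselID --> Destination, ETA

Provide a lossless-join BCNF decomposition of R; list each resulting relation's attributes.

{CustomsCode, Destination, Origin, VesselID}; {Destination, ETA, VesselID}; {ETA, Origin, ShipmentID}; {ETA, Weight}

Candidate key of the original relation: {CustomsCode, VesselID}.
{CustomsCode, Destination, ETA, Origin, ShipmentID, VesselID, Weight}: {Destination, ETA, VesselID} determines {Destination, ETA, VesselID, Weight} here but is not a superkey — split on Destination, ETA, VesselID --> Weight, giving {Destination, ETA, VesselID, Weight} and {CustomsCode, Destination, ETA, Origin, ShipmentID, VesselID}.
{Destination, ETA, VesselID, Weight}: {ETA} determines {ETA, Weight} here but is not a superkey — split on ETA --> Weight, giving {ETA, Weight} and {Destination, ETA, VesselID}.
{ETA, Weight}: every determinant is a superkey — BCNF.
{Destination, ETA, VesselID}: every determinant is a superkey — BCNF.
{CustomsCode, Destination, ETA, Origin, ShipmentID, VesselID}: {Origin} determines {ETA, Origin, ShipmentID} here but is not a superkey — split on Origin --> ETA, ShipmentID, giving {ETA, Origin, ShipmentID} and {CustomsCode, Destination, Origin, VesselID}.
{ETA, Origin, ShipmentID}: every determinant is a superkey — BCNF.
{CustomsCode, Destination, Origin, VesselID}: every determinant is a superkey — BCNF.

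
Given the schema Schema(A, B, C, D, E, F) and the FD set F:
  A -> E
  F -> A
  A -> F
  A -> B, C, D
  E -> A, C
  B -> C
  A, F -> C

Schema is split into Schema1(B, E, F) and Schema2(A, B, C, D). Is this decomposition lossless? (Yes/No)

No

Schema1 ∩ Schema2 = {B}; its closure under F is {B, C}.
Schema1 ⊄ {B, C} and Schema2 ⊄ {B, C}, so the split is lossy.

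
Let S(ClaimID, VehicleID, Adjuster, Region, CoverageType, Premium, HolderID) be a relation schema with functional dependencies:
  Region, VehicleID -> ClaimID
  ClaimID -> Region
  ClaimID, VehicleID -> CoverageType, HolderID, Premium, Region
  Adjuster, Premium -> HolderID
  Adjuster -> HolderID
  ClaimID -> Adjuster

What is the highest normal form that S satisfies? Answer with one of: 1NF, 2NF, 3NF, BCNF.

1NF

Candidate keys: {ClaimID, VehicleID}, {Region, VehicleID}. Prime attributes: {ClaimID, Region, VehicleID}.
ClaimID -> Region breaks BCNF: {ClaimID}⁺ = {Adjuster, ClaimID, HolderID, Region}, so {ClaimID} is not a superkey.
Adjuster, Premium -> HolderID has non-prime {HolderID} on the right and a non-superkey on the left, so 3NF fails.
{ClaimID} is a proper subset of the key {ClaimID, VehicleID}, and {ClaimID}⁺ contains the non-prime attributes {Adjuster, HolderID} — a partial dependency, so 2NF is violated.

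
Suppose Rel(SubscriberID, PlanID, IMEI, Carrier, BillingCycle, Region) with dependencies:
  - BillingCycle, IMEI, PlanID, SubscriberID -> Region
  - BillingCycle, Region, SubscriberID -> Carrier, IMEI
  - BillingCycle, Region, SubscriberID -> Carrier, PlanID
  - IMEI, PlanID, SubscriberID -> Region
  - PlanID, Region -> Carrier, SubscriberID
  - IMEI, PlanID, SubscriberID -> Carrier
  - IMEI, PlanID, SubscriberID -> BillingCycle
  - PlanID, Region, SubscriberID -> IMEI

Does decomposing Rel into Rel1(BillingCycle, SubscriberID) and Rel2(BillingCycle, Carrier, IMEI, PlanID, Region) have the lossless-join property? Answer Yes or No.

Common attributes: {BillingCycle}; their closure is {BillingCycle}.
Neither Rel1 nor Rel2 is contained in that closure, so the decomposition is lossy.

No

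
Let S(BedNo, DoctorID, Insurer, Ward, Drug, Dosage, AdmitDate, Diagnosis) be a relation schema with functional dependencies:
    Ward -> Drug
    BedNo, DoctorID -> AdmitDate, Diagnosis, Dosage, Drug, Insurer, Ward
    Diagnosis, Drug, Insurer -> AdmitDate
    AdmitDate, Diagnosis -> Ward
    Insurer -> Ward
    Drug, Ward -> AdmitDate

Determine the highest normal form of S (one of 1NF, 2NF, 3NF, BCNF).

2NF

Candidate key: {BedNo, DoctorID}. Prime attributes: {BedNo, DoctorID}.
Ward -> Drug: {Ward}⁺ = {AdmitDate, Drug, Ward}, which is not all of the attributes, so the left side is not a superkey — BCNF is violated.
Ward -> Drug has non-prime {Drug} on the right and a non-superkey on the left, so 3NF fails.
No non-prime attribute depends on a proper subset of any candidate key, so 2NF holds.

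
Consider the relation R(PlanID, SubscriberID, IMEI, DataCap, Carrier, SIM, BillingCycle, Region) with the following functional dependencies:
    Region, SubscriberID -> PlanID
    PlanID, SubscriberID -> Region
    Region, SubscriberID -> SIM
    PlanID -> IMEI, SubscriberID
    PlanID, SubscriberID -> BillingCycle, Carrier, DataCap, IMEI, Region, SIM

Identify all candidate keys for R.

{PlanID}, {Region, SubscriberID}

{PlanID}⁺ = {BillingCycle, Carrier, DataCap, IMEI, PlanID, Region, SIM, SubscriberID} — all of the relation — so {PlanID} is a candidate key.
{Region, SubscriberID}⁺ = {BillingCycle, Carrier, DataCap, IMEI, PlanID, Region, SIM, SubscriberID} — all of the relation — so {Region, SubscriberID} is a candidate key.
These are minimal and exhaustive — every other superkey contains one of them.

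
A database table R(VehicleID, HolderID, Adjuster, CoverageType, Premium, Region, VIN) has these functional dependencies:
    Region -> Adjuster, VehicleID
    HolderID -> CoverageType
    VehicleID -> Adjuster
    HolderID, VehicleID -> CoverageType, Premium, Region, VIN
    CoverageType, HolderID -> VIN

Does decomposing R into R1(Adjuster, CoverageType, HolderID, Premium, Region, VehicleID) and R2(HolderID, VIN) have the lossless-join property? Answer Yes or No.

Common attributes: {HolderID}; their closure is {CoverageType, HolderID, VIN}.
Since R2 ⊆ {CoverageType, HolderID, VIN}, the intersection is a superkey of R2; the decomposition is lossless.

Yes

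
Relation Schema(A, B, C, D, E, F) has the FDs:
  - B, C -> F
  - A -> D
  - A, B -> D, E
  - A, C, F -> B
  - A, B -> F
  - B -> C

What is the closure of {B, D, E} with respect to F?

Start with {B, D, E}.
B -> C applies; add {C} → now {B, C, D, E}.
B, C -> F applies; add {F} → now {B, C, D, E, F}.
No further FD applies.

{B, C, D, E, F}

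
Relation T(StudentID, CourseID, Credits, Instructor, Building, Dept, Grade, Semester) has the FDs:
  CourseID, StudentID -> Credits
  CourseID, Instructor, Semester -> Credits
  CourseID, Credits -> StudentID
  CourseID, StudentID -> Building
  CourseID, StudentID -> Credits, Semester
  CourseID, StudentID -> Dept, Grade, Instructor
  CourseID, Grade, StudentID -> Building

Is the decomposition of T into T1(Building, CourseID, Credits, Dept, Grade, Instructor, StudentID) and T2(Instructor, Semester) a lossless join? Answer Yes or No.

Common attributes: {Instructor}; their closure is {Instructor}.
Neither T1 nor T2 is contained in that closure, so the decomposition is lossy.

No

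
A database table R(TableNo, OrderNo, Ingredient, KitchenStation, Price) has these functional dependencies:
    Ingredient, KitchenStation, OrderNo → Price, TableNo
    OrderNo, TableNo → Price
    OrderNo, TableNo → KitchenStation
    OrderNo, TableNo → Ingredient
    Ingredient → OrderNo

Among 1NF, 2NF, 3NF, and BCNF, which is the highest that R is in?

Candidate keys: {Ingredient, KitchenStation}, {Ingredient, TableNo}, {OrderNo, TableNo}. Prime attributes: {Ingredient, KitchenStation, OrderNo, TableNo}.
Ingredient → OrderNo: {Ingredient}⁺ = {Ingredient, OrderNo}, which is not all of the attributes, so the left side is not a superkey — BCNF is violated.
Its right-hand attributes {OrderNo} are all prime, as are those of every other non-superkey FD — the relation is in 3NF.

3NF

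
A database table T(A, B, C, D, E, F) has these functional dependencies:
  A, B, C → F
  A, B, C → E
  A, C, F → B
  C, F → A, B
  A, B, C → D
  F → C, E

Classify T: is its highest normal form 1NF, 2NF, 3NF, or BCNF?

BCNF

Candidate keys: {A, B, C}, {F}. Prime attributes: {A, B, C, F}.
The left-hand side of every FD is a superkey, so BCNF is satisfied.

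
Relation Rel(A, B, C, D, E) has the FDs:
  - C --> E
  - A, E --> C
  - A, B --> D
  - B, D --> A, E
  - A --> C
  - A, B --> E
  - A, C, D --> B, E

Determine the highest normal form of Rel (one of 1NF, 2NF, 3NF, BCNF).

Candidate keys: {A, B}, {A, D}, {B, D}. Prime attributes: {A, B, D}.
C --> E breaks BCNF: {C}⁺ = {C, E}, so {C} is not a superkey.
C --> E determines the non-prime attribute {E} from a non-superkey — 3NF is violated.
The proper key subset {A} of {A, B} determines non-prime {C, E}, so the relation is not even in 2NF.

1NF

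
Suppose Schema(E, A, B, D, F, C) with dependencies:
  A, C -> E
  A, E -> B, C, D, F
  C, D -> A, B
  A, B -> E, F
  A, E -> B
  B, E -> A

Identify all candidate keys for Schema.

{A, B}⁺ = {A, B, C, D, E, F} — all of the relation — so {A, B} is a candidate key.
{A, C}⁺ = {A, B, C, D, E, F} — all of the relation — so {A, C} is a candidate key.
{A, E}⁺ = {A, B, C, D, E, F} — all of the relation — so {A, E} is a candidate key.
{B, E}⁺ = {A, B, C, D, E, F} — all of the relation — so {B, E} is a candidate key.
{C, D}⁺ = {A, B, C, D, E, F} — all of the relation — so {C, D} is a candidate key.
Any other superkey properly contains one of these, so there are no further candidate keys.

{A, B}, {A, C}, {A, E}, {B, E}, {C, D}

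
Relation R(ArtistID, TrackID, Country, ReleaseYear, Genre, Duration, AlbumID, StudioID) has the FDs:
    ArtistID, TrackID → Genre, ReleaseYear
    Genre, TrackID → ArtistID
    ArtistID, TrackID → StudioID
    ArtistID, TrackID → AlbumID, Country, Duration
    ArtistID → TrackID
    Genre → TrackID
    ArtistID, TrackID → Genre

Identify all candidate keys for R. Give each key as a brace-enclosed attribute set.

{ArtistID}⁺ = {AlbumID, ArtistID, Country, Duration, Genre, ReleaseYear, StudioID, TrackID} — all of the relation — so {ArtistID} is a candidate key.
{Genre}⁺ = {AlbumID, ArtistID, Country, Duration, Genre, ReleaseYear, StudioID, TrackID} — all of the relation — so {Genre} is a candidate key.
Any other superkey properly contains one of these, so there are no further candidate keys.

{ArtistID}, {Genre}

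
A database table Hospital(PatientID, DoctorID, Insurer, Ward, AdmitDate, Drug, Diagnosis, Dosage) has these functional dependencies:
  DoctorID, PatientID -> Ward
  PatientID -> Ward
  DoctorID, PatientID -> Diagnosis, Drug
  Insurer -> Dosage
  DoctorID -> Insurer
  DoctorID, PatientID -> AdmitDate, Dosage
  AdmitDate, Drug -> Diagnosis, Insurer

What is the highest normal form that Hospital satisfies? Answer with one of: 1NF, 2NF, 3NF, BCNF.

1NF

Candidate key: {DoctorID, PatientID}. Prime attributes: {DoctorID, PatientID}.
PatientID -> Ward: {PatientID}⁺ = {PatientID, Ward}, which is not all of the attributes, so the left side is not a superkey — BCNF is violated.
PatientID -> Ward has non-prime {Ward} on the right and a non-superkey on the left, so 3NF fails.
Since {DoctorID} ⊂ {DoctorID, PatientID} and {DoctorID}⁺ ⊇ {Dosage, Insurer} with {Dosage, Insurer} non-prime, there is a partial dependency; 2NF fails.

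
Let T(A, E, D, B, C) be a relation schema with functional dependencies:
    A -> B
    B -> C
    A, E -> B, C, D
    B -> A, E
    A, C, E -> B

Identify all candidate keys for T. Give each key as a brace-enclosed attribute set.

{A}, {B}

{A}⁺ = {A, B, C, D, E} — all of the relation — so {A} is a candidate key.
{B}⁺ = {A, B, C, D, E} — all of the relation — so {B} is a candidate key.
Any other superkey properly contains one of these, so there are no further candidate keys.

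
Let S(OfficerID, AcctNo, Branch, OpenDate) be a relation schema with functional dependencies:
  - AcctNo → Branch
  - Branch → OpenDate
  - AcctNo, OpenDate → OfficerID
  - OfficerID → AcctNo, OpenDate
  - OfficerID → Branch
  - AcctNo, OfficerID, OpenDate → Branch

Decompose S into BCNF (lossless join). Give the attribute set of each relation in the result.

{AcctNo, Branch, OfficerID}; {Branch, OpenDate}

Candidate keys of the original relation: {AcctNo}, {OfficerID}.
{AcctNo, Branch, OfficerID, OpenDate}: {Branch} determines {Branch, OpenDate} here but is not a superkey — split on Branch → OpenDate, giving {Branch, OpenDate} and {AcctNo, Branch, OfficerID}.
{Branch, OpenDate} has no BCNF violation.
{AcctNo, Branch, OfficerID} has no BCNF violation.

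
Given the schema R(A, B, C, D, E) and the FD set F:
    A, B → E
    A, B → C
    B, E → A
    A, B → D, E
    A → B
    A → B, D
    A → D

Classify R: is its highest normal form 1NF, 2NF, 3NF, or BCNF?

Candidate keys: {A}, {B, E}. Prime attributes: {A, B, E}.
Every FD has a superkey on the left, so the relation is in BCNF.

BCNF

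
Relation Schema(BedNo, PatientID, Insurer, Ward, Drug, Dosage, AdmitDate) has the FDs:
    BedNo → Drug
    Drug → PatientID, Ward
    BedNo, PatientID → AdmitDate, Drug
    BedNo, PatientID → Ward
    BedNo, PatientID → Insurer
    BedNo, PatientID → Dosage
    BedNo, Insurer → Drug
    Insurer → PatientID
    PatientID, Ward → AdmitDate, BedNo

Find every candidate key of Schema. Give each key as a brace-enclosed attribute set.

{BedNo}, {Drug}, {Insurer, Ward}, {PatientID, Ward}

{BedNo} is a candidate key since {BedNo}⁺ = {AdmitDate, BedNo, Dosage, Drug, Insurer, PatientID, Ward} covers every attribute.
{Drug} is a candidate key since {Drug}⁺ = {AdmitDate, BedNo, Dosage, Drug, Insurer, PatientID, Ward} covers every attribute.
{Insurer, Ward} is a candidate key since {Insurer, Ward}⁺ = {AdmitDate, BedNo, Dosage, Drug, Insurer, PatientID, Ward} covers every attribute.
{PatientID, Ward} is a candidate key since {PatientID, Ward}⁺ = {AdmitDate, BedNo, Dosage, Drug, Insurer, PatientID, Ward} covers every attribute.
Any other superkey properly contains one of these, so there are no further candidate keys.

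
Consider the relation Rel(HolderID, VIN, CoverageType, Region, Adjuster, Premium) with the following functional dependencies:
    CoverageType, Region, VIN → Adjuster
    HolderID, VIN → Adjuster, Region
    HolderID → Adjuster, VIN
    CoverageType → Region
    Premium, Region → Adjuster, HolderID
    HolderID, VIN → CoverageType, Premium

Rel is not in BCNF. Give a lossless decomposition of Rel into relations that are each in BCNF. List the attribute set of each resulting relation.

Candidate keys of the original relation: {CoverageType, Premium}, {HolderID}, {Premium, Region}.
Within {Adjuster, CoverageType, HolderID, Premium, Region, VIN}: {CoverageType, Region, VIN}⁺ ∩ {Adjuster, CoverageType, HolderID, Premium, Region, VIN} = {Adjuster, CoverageType, Region, VIN}, not the whole set, so CoverageType, Region, VIN → Adjuster violates BCNF; decompose into {Adjuster, CoverageType, Region, VIN} and {CoverageType, HolderID, Premium, Region, VIN}.
Within {Adjuster, CoverageType, Region, VIN}: {CoverageType}⁺ ∩ {Adjuster, CoverageType, Region, VIN} = {CoverageType, Region}, not the whole set, so CoverageType → Region violates BCNF; decompose into {CoverageType, Region} and {Adjuster, CoverageType, VIN}.
{CoverageType, Region}: every determinant is a superkey — BCNF.
{Adjuster, CoverageType, VIN}: every determinant is a superkey — BCNF.
Within {CoverageType, HolderID, Premium, Region, VIN}: {CoverageType}⁺ ∩ {CoverageType, HolderID, Premium, Region, VIN} = {CoverageType, Region}, not the whole set, so CoverageType → Region violates BCNF; decompose into {CoverageType, Region} and {CoverageType, HolderID, Premium, VIN}.
{CoverageType, Region}: every determinant is a superkey — BCNF.
{CoverageType, HolderID, Premium, VIN}: every determinant is a superkey — BCNF.

{Adjuster, CoverageType, VIN}; {CoverageType, HolderID, Premium, VIN}; {CoverageType, Region}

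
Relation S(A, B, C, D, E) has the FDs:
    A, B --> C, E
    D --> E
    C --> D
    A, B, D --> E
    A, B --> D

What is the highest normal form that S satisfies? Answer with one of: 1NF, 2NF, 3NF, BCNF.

2NF

Candidate key: {A, B}. Prime attributes: {A, B}.
For D --> E we have {D}⁺ = {D, E}; {D} is not a superkey, so BCNF fails.
Because {E} is non-prime and the left side of D --> E is not a superkey, the relation is not in 3NF.
No proper subset of a key has a non-prime attribute in its closure, so there is no partial dependency; 2NF holds.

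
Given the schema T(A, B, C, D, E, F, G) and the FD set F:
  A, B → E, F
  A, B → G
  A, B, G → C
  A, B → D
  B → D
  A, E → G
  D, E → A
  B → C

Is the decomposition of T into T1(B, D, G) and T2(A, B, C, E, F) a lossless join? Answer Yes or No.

No

T1 ∩ T2 = {B}; its closure under F is {B, C, D}.
The closure covers neither T1 nor T2 entirely; the join is not lossless.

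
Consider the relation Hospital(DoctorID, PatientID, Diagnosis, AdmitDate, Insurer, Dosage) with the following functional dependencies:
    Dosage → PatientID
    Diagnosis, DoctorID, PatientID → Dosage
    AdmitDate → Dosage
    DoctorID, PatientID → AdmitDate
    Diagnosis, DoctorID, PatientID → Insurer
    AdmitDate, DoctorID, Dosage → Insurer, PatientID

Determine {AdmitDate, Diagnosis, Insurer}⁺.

Start with {AdmitDate, Diagnosis, Insurer}.
AdmitDate → Dosage applies; add {Dosage} → now {AdmitDate, Diagnosis, Dosage, Insurer}.
Dosage → PatientID applies; add {PatientID} → now {AdmitDate, Diagnosis, Dosage, Insurer, PatientID}.
No further FD applies.

{AdmitDate, Diagnosis, Dosage, Insurer, PatientID}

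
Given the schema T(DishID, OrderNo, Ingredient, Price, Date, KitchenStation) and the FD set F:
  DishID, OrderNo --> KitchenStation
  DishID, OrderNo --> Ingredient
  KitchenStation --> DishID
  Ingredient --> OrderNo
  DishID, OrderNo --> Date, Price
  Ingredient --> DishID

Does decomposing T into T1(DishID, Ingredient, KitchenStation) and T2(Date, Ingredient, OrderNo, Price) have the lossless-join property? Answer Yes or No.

Yes

Common attributes: {Ingredient}; their closure is {Date, DishID, Ingredient, KitchenStation, OrderNo, Price}.
Since T1 ⊆ {Date, DishID, Ingredient, KitchenStation, OrderNo, Price}, the intersection is a superkey of T1; the decomposition is lossless.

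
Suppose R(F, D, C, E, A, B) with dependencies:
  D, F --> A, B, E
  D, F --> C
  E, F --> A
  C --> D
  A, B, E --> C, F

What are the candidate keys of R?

{C, F} is a candidate key since {C, F}⁺ = {A, B, C, D, E, F} covers every attribute.
{D, F} is a candidate key since {D, F}⁺ = {A, B, C, D, E, F} covers every attribute.
{A, B, E} is a candidate key since {A, B, E}⁺ = {A, B, C, D, E, F} covers every attribute.
{B, E, F} is a candidate key since {B, E, F}⁺ = {A, B, C, D, E, F} covers every attribute.
No proper subset of any of these is a key, and no other minimal superkey exists.

{A, B, E}, {B, E, F}, {C, F}, {D, F}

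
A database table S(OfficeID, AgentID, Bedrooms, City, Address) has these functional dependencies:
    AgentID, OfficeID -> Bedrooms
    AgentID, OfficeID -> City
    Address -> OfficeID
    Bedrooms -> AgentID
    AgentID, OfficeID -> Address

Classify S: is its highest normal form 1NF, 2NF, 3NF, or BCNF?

Candidate keys: {Address, AgentID}, {Address, Bedrooms}, {AgentID, OfficeID}, {Bedrooms, OfficeID}. Prime attributes: {Address, AgentID, Bedrooms, OfficeID}.
For Address -> OfficeID we have {Address}⁺ = {Address, OfficeID}; {Address} is not a superkey, so BCNF fails.
Its right-hand attributes {OfficeID} are all prime, as are those of every other non-superkey FD — the relation is in 3NF.

3NF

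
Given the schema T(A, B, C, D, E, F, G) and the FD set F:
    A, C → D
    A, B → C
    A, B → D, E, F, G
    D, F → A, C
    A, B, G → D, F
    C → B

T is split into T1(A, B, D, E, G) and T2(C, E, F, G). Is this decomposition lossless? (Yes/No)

The shared attributes are {E, G} and {E, G}⁺ = {E, G}.
T1 ⊄ {E, G} and T2 ⊄ {E, G}, so the split is lossy.

No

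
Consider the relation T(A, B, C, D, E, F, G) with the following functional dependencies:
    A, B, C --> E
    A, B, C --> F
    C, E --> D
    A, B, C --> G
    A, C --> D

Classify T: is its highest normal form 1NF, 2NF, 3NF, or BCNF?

1NF

Candidate key: {A, B, C}. Prime attributes: {A, B, C}.
C, E --> D: {C, E}⁺ = {C, D, E}, which is not all of the attributes, so the left side is not a superkey — BCNF is violated.
Because {D} is non-prime and the left side of C, E --> D is not a superkey, the relation is not in 3NF.
Since {A, C} ⊂ {A, B, C} and {A, C}⁺ ⊇ {D} with {D} non-prime, there is a partial dependency; 2NF fails.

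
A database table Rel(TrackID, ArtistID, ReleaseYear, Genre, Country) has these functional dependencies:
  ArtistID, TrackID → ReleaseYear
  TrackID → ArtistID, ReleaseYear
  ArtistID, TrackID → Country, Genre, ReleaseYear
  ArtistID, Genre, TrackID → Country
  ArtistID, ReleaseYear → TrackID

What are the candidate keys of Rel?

{ArtistID, ReleaseYear}, {TrackID}

{TrackID} is a candidate key since {TrackID}⁺ = {ArtistID, Country, Genre, ReleaseYear, TrackID} covers every attribute.
{ArtistID, ReleaseYear} is a candidate key since {ArtistID, ReleaseYear}⁺ = {ArtistID, Country, Genre, ReleaseYear, TrackID} covers every attribute.
No proper subset of any of these is a key, and no other minimal superkey exists.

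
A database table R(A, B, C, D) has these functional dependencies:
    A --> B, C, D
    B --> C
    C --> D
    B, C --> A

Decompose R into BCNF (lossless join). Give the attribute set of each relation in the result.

{A, B, C}; {C, D}

Candidate keys of the original relation: {A}, {B}.
In {A, B, C, D}, {C} is not a superkey ({C}⁺ restricted to this set is {C, D}), so split on C --> D into {C, D} and {A, B, C}.
{C, D}: every determinant is a superkey — BCNF.
{A, B, C}: every determinant is a superkey — BCNF.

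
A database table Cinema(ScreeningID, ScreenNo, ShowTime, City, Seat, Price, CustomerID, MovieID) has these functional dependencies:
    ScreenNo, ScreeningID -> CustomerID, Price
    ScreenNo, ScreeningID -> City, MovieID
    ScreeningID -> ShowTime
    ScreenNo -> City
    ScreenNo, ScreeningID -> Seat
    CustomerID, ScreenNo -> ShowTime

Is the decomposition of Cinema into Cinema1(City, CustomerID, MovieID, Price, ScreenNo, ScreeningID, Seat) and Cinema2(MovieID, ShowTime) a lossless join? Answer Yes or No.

No

Cinema1 ∩ Cinema2 = {MovieID}; its closure under F is {MovieID}.
The closure covers neither Cinema1 nor Cinema2 entirely; the join is not lossless.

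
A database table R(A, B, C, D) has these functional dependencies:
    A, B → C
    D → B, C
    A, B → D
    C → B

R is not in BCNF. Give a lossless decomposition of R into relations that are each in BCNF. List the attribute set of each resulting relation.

{A, D}; {B, C}; {C, D}

Candidate keys of the original relation: {A, B}, {A, C}, {A, D}.
In {A, B, C, D}, {D} is not a superkey ({D}⁺ restricted to this set is {B, C, D}), so split on D → B, C into {B, C, D} and {A, D}.
In {B, C, D}, {C} is not a superkey ({C}⁺ restricted to this set is {B, C}), so split on C → B into {B, C} and {C, D}.
{B, C} has no BCNF violation.
{C, D} has no BCNF violation.
{A, D} has no BCNF violation.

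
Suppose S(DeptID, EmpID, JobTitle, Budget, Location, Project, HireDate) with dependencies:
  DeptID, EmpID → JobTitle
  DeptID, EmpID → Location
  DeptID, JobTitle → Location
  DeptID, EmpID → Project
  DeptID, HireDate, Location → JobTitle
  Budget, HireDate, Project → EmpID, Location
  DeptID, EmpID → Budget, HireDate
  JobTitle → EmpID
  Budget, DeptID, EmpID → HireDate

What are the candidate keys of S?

{Budget, DeptID, HireDate, Project}, {DeptID, EmpID}, {DeptID, HireDate, Location}, {DeptID, JobTitle}

No FD produces {DeptID}, so it must be in every candidate key.
{DeptID, EmpID} is a candidate key since {DeptID, EmpID}⁺ = {Budget, DeptID, EmpID, HireDate, JobTitle, Location, Project} covers every attribute.
{DeptID, JobTitle} is a candidate key since {DeptID, JobTitle}⁺ = {Budget, DeptID, EmpID, HireDate, JobTitle, Location, Project} covers every attribute.
{DeptID, HireDate, Location} is a candidate key since {DeptID, HireDate, Location}⁺ = {Budget, DeptID, EmpID, HireDate, JobTitle, Location, Project} covers every attribute.
{Budget, DeptID, HireDate, Project} is a candidate key since {Budget, DeptID, HireDate, Project}⁺ = {Budget, DeptID, EmpID, HireDate, JobTitle, Location, Project} covers every attribute.
Any other superkey properly contains one of these, so there are no further candidate keys.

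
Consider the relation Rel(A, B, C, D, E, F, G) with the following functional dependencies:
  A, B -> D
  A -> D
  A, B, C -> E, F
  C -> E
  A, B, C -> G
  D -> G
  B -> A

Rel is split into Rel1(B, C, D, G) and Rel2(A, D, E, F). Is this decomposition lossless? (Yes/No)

The shared attributes are {D} and {D}⁺ = {D, G}.
Neither Rel1 nor Rel2 is contained in that closure, so the decomposition is lossy.

No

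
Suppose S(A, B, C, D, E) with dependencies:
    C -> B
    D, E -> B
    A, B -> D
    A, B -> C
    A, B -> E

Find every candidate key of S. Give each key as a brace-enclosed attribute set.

Attributes never on any right-hand side: {A} — every candidate key must contain it.
{A, B} is a candidate key since {A, B}⁺ = {A, B, C, D, E} covers every attribute.
{A, C} is a candidate key since {A, C}⁺ = {A, B, C, D, E} covers every attribute.
{A, D, E} is a candidate key since {A, D, E}⁺ = {A, B, C, D, E} covers every attribute.
No proper subset of any of these is a key, and no other minimal superkey exists.

{A, B}, {A, C}, {A, D, E}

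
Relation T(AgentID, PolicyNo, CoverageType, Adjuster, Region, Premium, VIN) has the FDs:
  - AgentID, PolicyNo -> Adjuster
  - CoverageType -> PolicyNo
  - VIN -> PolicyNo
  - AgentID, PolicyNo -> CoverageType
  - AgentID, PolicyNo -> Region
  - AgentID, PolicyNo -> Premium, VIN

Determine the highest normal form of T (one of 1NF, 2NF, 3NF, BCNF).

Candidate keys: {AgentID, CoverageType}, {AgentID, PolicyNo}, {AgentID, VIN}. Prime attributes: {AgentID, CoverageType, PolicyNo, VIN}.
For CoverageType -> PolicyNo we have {CoverageType}⁺ = {CoverageType, PolicyNo}; {CoverageType} is not a superkey, so BCNF fails.
But every attribute on its right side ({PolicyNo}) is prime, and the same holds for every other non-superkey FD, so 3NF still holds.

3NF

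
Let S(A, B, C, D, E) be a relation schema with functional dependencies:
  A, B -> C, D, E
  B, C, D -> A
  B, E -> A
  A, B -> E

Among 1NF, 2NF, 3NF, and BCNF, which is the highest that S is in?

BCNF

Candidate keys: {A, B}, {B, C, D}, {B, E}. Prime attributes: {A, B, C, D, E}.
The left-hand side of every FD is a superkey, so BCNF is satisfied.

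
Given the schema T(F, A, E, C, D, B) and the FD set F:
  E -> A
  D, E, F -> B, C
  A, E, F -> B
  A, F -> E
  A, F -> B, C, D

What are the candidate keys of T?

{F} never appears on the right of any FD, so every key must include it.
{A, F}⁺ = {A, B, C, D, E, F}, which is every attribute, so {A, F} is a candidate key.
{E, F}⁺ = {A, B, C, D, E, F}, which is every attribute, so {E, F} is a candidate key.
Any other superkey properly contains one of these, so there are no further candidate keys.

{A, F}, {E, F}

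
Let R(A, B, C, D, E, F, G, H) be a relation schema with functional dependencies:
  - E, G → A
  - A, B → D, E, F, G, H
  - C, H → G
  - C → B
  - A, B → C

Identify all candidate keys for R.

{A, B}⁺ = {A, B, C, D, E, F, G, H}, which is every attribute, so {A, B} is a candidate key.
{A, C}⁺ = {A, B, C, D, E, F, G, H}, which is every attribute, so {A, C} is a candidate key.
{B, E, G}⁺ = {A, B, C, D, E, F, G, H}, which is every attribute, so {B, E, G} is a candidate key.
{C, E, G}⁺ = {A, B, C, D, E, F, G, H}, which is every attribute, so {C, E, G} is a candidate key.
{C, E, H}⁺ = {A, B, C, D, E, F, G, H}, which is every attribute, so {C, E, H} is a candidate key.
No proper subset of any of these is a key, and no other minimal superkey exists.

{A, B}, {A, C}, {B, E, G}, {C, E, G}, {C, E, H}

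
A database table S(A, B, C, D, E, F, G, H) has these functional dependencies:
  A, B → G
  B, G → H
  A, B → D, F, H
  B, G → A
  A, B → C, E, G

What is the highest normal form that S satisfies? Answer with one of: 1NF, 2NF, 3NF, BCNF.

BCNF

Candidate keys: {A, B}, {B, G}. Prime attributes: {A, B, G}.
The left-hand side of every FD is a superkey, so BCNF is satisfied.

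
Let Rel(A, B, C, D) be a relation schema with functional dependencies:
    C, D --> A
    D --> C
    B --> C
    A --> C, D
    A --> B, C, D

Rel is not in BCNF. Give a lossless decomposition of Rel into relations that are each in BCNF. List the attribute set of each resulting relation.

{A, B, D}; {B, C}

Candidate keys of the original relation: {A}, {D}.
In {A, B, C, D}, {B} is not a superkey ({B}⁺ restricted to this set is {B, C}), so split on B --> C into {B, C} and {A, B, D}.
{B, C} has no BCNF violation.
{A, B, D} has no BCNF violation.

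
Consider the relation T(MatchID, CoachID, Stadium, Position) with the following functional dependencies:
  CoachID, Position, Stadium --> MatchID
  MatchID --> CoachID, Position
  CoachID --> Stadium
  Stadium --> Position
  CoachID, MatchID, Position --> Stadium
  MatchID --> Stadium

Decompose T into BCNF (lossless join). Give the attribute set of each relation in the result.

Candidate keys of the original relation: {CoachID}, {MatchID}.
In {CoachID, MatchID, Position, Stadium}, {Stadium} is not a superkey ({Stadium}⁺ restricted to this set is {Position, Stadium}), so split on Stadium --> Position into {Position, Stadium} and {CoachID, MatchID, Stadium}.
{Position, Stadium} has no BCNF violation.
{CoachID, MatchID, Stadium} has no BCNF violation.

{CoachID, MatchID, Stadium}; {Position, Stadium}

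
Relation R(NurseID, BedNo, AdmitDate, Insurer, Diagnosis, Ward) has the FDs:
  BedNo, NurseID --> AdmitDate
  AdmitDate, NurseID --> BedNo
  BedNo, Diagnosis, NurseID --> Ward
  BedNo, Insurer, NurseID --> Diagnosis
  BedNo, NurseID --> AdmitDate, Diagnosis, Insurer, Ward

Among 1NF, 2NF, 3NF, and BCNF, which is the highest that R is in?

BCNF

Candidate keys: {AdmitDate, NurseID}, {BedNo, NurseID}. Prime attributes: {AdmitDate, BedNo, NurseID}.
Each dependency's left side is a superkey — BCNF holds.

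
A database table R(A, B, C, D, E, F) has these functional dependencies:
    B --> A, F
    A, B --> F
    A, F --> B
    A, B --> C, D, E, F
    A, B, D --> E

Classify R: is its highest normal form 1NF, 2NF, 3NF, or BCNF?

BCNF

Candidate keys: {A, F}, {B}. Prime attributes: {A, B, F}.
The left-hand side of every FD is a superkey, so BCNF is satisfied.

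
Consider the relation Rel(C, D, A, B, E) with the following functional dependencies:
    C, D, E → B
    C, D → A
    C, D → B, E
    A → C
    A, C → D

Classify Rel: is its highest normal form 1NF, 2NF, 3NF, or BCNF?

BCNF

Candidate keys: {A}, {C, D}. Prime attributes: {A, C, D}.
Each dependency's left side is a superkey — BCNF holds.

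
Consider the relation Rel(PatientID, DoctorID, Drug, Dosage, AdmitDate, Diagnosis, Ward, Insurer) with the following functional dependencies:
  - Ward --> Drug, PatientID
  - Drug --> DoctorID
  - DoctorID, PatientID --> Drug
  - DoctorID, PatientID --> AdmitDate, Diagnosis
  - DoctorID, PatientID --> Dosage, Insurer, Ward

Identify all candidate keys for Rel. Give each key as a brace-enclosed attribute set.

{Ward} is a candidate key since {Ward}⁺ = {AdmitDate, Diagnosis, DoctorID, Dosage, Drug, Insurer, PatientID, Ward} covers every attribute.
{DoctorID, PatientID} is a candidate key since {DoctorID, PatientID}⁺ = {AdmitDate, Diagnosis, DoctorID, Dosage, Drug, Insurer, PatientID, Ward} covers every attribute.
{Drug, PatientID} is a candidate key since {Drug, PatientID}⁺ = {AdmitDate, Diagnosis, DoctorID, Dosage, Drug, Insurer, PatientID, Ward} covers every attribute.
Any other superkey properly contains one of these, so there are no further candidate keys.

{DoctorID, PatientID}, {Drug, PatientID}, {Ward}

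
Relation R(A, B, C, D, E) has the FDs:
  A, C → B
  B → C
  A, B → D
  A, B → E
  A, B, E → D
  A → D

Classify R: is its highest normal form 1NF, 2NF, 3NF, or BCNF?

1NF

Candidate keys: {A, B}, {A, C}. Prime attributes: {A, B, C}.
B → C breaks BCNF: {B}⁺ = {B, C}, so {B} is not a superkey.
Because {D} is non-prime and the left side of A → D is not a superkey, the relation is not in 3NF.
Since {A} ⊂ {A, B} and {A}⁺ ⊇ {D} with {D} non-prime, there is a partial dependency; 2NF fails.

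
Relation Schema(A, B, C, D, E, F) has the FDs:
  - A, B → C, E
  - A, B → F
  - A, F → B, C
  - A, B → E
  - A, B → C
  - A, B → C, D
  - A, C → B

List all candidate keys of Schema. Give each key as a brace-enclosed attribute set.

{A, B}, {A, C}, {A, F}

No FD produces {A}, so it must be in every candidate key.
{A, B}⁺ = {A, B, C, D, E, F}, which is every attribute, so {A, B} is a candidate key.
{A, C}⁺ = {A, B, C, D, E, F}, which is every attribute, so {A, C} is a candidate key.
{A, F}⁺ = {A, B, C, D, E, F}, which is every attribute, so {A, F} is a candidate key.
No proper subset of any of these is a key, and no other minimal superkey exists.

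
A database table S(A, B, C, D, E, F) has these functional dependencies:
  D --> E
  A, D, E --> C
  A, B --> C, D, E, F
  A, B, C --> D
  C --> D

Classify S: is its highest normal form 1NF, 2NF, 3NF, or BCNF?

Candidate key: {A, B}. Prime attributes: {A, B}.
For D --> E we have {D}⁺ = {D, E}; {D} is not a superkey, so BCNF fails.
D --> E has non-prime {E} on the right and a non-superkey on the left, so 3NF fails.
No proper subset of a key has a non-prime attribute in its closure, so there is no partial dependency; 2NF holds.

2NF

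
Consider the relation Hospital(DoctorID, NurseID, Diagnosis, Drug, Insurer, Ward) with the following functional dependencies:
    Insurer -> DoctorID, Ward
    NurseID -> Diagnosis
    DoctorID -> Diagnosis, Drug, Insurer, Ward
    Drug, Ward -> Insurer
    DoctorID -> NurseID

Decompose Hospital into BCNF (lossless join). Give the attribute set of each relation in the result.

{Diagnosis, NurseID}; {DoctorID, Drug, Insurer, NurseID, Ward}

Candidate keys of the original relation: {DoctorID}, {Drug, Ward}, {Insurer}.
{Diagnosis, DoctorID, Drug, Insurer, NurseID, Ward}: {NurseID} determines {Diagnosis, NurseID} here but is not a superkey — split on NurseID -> Diagnosis, giving {Diagnosis, NurseID} and {DoctorID, Drug, Insurer, NurseID, Ward}.
{Diagnosis, NurseID} has no BCNF violation.
{DoctorID, Drug, Insurer, NurseID, Ward} has no BCNF violation.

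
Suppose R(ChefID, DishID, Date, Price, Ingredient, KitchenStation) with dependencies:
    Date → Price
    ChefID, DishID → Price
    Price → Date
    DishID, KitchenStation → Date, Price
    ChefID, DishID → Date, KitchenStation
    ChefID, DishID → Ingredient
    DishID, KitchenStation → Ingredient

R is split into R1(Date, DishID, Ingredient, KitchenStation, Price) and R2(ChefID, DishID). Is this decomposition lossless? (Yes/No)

R1 ∩ R2 = {DishID}; its closure under F is {DishID}.
The closure covers neither R1 nor R2 entirely; the join is not lossless.

No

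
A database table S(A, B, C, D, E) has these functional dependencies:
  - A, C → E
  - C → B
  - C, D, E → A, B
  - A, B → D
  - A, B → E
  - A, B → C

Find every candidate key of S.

{A, B}, {A, C}, {C, D, E}

{A, B} is a candidate key since {A, B}⁺ = {A, B, C, D, E} covers every attribute.
{A, C} is a candidate key since {A, C}⁺ = {A, B, C, D, E} covers every attribute.
{C, D, E} is a candidate key since {C, D, E}⁺ = {A, B, C, D, E} covers every attribute.
No proper subset of any of these is a key, and no other minimal superkey exists.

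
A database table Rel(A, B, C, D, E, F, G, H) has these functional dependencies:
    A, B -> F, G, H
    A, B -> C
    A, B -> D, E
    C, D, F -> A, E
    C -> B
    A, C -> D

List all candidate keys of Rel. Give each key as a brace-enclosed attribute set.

{A, B}, {A, C}, {C, D, F}

{A, B}⁺ = {A, B, C, D, E, F, G, H}, which is every attribute, so {A, B} is a candidate key.
{A, C}⁺ = {A, B, C, D, E, F, G, H}, which is every attribute, so {A, C} is a candidate key.
{C, D, F}⁺ = {A, B, C, D, E, F, G, H}, which is every attribute, so {C, D, F} is a candidate key.
Any other superkey properly contains one of these, so there are no further candidate keys.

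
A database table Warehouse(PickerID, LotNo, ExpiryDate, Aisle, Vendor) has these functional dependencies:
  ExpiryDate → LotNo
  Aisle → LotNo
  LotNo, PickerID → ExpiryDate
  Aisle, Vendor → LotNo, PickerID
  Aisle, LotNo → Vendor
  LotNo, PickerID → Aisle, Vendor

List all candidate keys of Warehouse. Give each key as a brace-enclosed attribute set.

{Aisle}⁺ = {Aisle, ExpiryDate, LotNo, PickerID, Vendor} — all of the relation — so {Aisle} is a candidate key.
{ExpiryDate, PickerID}⁺ = {Aisle, ExpiryDate, LotNo, PickerID, Vendor} — all of the relation — so {ExpiryDate, PickerID} is a candidate key.
{LotNo, PickerID}⁺ = {Aisle, ExpiryDate, LotNo, PickerID, Vendor} — all of the relation — so {LotNo, PickerID} is a candidate key.
These are minimal and exhaustive — every other superkey contains one of them.

{Aisle}, {ExpiryDate, PickerID}, {LotNo, PickerID}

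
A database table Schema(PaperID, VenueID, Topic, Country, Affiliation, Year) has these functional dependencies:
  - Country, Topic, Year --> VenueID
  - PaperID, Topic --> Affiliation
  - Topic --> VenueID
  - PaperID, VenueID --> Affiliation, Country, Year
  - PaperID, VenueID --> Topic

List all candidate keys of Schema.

Attributes never on any right-hand side: {PaperID} — every candidate key must contain it.
{PaperID, Topic} is a candidate key since {PaperID, Topic}⁺ = {Affiliation, Country, PaperID, Topic, VenueID, Year} covers every attribute.
{PaperID, VenueID} is a candidate key since {PaperID, VenueID}⁺ = {Affiliation, Country, PaperID, Topic, VenueID, Year} covers every attribute.
These are minimal and exhaustive — every other superkey contains one of them.

{PaperID, Topic}, {PaperID, VenueID}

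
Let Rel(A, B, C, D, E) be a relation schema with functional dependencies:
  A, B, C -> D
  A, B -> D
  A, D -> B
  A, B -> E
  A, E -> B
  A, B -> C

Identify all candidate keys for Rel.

{A} never appears on the right of any FD, so every key must include it.
Closure of {A, B} is {A, B, C, D, E}, the whole schema; {A, B} is a candidate key.
Closure of {A, D} is {A, B, C, D, E}, the whole schema; {A, D} is a candidate key.
Closure of {A, E} is {A, B, C, D, E}, the whole schema; {A, E} is a candidate key.
Any other superkey properly contains one of these, so there are no further candidate keys.

{A, B}, {A, D}, {A, E}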